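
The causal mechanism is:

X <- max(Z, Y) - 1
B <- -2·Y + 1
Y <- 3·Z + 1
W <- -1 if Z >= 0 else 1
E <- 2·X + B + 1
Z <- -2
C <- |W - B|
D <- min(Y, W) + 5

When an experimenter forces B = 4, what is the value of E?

-1

do(B=4) replaces the equation B <- -2·Y + 1 with the constant B = 4.
Y = 3·Z + 1  [with Z=-2]  = -5
X = max(Z, Y) - 1  [with Z=-2, Y=-5]  = -3
E = 2·X + B + 1  [with X=-3, B=4]  = -1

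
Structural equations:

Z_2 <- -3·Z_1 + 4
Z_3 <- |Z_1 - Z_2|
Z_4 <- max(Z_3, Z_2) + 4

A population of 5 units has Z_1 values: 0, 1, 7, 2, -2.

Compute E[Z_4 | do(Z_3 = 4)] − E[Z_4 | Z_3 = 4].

1.2

Under do(Z_3=4), Z_3's equation is replaced by Z_3=4 for every unit. Per-unit Z_4: 8, 8, 8, 8, 14. Mean = 9.2.
Observing Z_3=4 restricts to units where Z_3's equation naturally yields 4: Z_1 ∈ {0, 2}. In that subpopulation Z_4 = 8, 8, mean 8.
Difference = 9.2 − 8 = 1.2.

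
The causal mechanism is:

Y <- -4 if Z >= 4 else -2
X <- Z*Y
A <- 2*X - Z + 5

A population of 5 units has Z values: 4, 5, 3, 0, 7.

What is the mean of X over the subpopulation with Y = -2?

Conditioning on Y=-2 selects the 2 unit(s) with Z ∈ {3, 0}. Their X values: -6, 0. Mean = -3.

-3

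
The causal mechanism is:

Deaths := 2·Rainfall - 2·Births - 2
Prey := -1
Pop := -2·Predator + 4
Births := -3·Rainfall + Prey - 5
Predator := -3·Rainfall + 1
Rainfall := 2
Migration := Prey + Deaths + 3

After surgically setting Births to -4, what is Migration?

12

Under do(Births=-4), the mechanism Births := -3·Rainfall + Prey - 5 is discarded; Births is fixed at -4.
Deaths = 2·Rainfall - 2·Births - 2  [with Rainfall=2, Births=-4]  = 10
Migration = Prey + Deaths + 3  [with Prey=-1, Deaths=10]  = 12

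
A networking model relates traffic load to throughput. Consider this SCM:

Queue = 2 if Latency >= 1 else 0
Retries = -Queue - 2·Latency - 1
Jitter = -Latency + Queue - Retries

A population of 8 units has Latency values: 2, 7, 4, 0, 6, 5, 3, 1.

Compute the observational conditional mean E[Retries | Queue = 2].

E[Retries|Queue=2] averages over only the 7 units with Queue=2 (Latency = 2, 7, 4, 6, 5, 3, 1): Retries = -7, -17, -11, -15, -13, -9, -5, mean -11.

-11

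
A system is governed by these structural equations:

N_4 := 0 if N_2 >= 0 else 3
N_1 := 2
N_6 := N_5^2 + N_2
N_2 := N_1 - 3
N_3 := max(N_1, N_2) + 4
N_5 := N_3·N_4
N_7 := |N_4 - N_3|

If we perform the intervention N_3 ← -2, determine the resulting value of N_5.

do(N_3=-2) replaces the equation N_3 := max(N_1, N_2) + 4 with the constant N_3 = -2.
N_2 = N_1 - 3  [with N_1=2]  = -1
N_4 = 0 if N_2 >= 0 else 3  [with N_2=-1]  = 3
N_5 = N_3·N_4  [with N_3=-2, N_4=3]  = -6

-6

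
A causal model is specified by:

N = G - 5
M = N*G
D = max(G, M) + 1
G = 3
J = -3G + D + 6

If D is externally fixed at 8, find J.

Intervening sets D = 8 and removes its equation (D = max(G, M) + 1).
J = -3G + D + 6  [with G=3, D=8]  = 5

5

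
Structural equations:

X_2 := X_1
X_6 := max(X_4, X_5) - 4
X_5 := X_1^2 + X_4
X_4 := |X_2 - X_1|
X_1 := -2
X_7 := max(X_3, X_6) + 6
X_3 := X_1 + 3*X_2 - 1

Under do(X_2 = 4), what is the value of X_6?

6

Under do(X_2=4), the mechanism X_2 := X_1 is discarded; X_2 is fixed at 4.
X_4 = |X_2 - X_1|  [with X_2=4, X_1=-2]  = 6
X_5 = X_1^2 + X_4  [with X_1=-2, X_4=6]  = 10
X_6 = max(X_4, X_5) - 4  [with X_4=6, X_5=10]  = 6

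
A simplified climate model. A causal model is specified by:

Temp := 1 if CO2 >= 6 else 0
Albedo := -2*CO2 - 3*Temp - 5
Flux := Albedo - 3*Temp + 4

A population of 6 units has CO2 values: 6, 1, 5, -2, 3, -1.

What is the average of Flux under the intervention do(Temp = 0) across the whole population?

Under do(Temp=0), Temp's equation is replaced by Temp=0 for every unit. Per-unit Flux: -13, -3, -11, 3, -7, 1. Mean = -5.

-5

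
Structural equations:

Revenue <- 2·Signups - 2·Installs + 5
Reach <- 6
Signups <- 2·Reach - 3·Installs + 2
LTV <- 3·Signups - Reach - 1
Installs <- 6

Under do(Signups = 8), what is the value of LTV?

17

do(Signups=8) replaces the equation Signups <- 2·Reach - 3·Installs + 2 with the constant Signups = 8.
LTV = 3·Signups - Reach - 1  [with Signups=8, Reach=6]  = 17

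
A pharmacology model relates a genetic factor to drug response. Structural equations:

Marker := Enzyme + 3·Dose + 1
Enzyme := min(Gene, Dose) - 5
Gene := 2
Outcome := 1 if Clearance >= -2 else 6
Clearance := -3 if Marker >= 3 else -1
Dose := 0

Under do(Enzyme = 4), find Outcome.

The intervention breaks the incoming arrows to Enzyme: Enzyme := min(Gene, Dose) - 5 no longer applies, and Enzyme = 4.
Marker = Enzyme + 3·Dose + 1  [with Enzyme=4, Dose=0]  = 5
Clearance = -3 if Marker >= 3 else -1  [with Marker=5]  = -3
Outcome = 1 if Clearance >= -2 else 6  [with Clearance=-3]  = 6

6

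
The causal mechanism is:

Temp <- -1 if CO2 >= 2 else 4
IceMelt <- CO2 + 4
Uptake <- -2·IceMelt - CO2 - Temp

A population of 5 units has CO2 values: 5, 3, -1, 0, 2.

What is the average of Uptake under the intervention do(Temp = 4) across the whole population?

The intervention sets Temp=4 in all 5 units regardless of CO2. Recomputing Uptake per unit gives -27, -21, -9, -12, -18; average -17.4.

-17.4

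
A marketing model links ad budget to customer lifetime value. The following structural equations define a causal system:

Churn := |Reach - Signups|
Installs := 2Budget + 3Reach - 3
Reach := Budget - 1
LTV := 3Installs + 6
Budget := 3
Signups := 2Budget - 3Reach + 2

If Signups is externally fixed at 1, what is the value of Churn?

Intervening sets Signups = 1 and removes its equation (Signups := 2Budget - 3Reach + 2).
Reach = Budget - 1  [with Budget=3]  = 2
Churn = |Reach - Signups|  [with Reach=2, Signups=1]  = 1

1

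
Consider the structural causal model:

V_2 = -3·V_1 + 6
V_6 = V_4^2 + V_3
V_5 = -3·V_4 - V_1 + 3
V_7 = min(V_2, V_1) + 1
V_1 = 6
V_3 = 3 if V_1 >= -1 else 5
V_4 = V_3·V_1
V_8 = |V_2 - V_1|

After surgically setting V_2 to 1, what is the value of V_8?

5

do(V_2=1) replaces the equation V_2 = -3·V_1 + 6 with the constant V_2 = 1.
V_8 = |V_2 - V_1|  [with V_2=1, V_1=6]  = 5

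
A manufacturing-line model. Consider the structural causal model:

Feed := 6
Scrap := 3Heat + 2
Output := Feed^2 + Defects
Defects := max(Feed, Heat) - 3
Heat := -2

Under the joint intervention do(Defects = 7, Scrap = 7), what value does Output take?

Setting Defects = 7, Scrap = 7 by intervention discards those variables' equations.
Output = Feed^2 + Defects  [with Feed=6, Defects=7]  = 43

43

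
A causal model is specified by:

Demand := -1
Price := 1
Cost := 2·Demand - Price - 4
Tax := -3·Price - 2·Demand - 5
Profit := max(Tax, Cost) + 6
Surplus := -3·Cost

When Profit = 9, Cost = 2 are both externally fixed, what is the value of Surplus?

-6

The joint intervention fixes Profit = 9, Cost = 2, removing each variable's own equation.
Surplus = -3·Cost  [with Cost=2]  = -6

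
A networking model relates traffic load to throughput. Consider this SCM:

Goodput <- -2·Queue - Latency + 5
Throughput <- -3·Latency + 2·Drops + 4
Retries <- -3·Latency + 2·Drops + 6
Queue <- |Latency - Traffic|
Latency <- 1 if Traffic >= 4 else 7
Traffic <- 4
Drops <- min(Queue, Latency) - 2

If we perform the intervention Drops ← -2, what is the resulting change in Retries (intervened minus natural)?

-2

Intervening sets Drops = -2 and removes its equation (Drops <- min(Queue, Latency) - 2).
Latency = 1 if Traffic >= 4 else 7  [with Traffic=4]  = 1
Retries = -3·Latency + 2·Drops + 6  [with Latency=1, Drops=-2]  = -1
Without intervention: Latency = 1 if Traffic >= 4 else 7  [with Traffic=4]  = 1; Queue = |Latency - Traffic|  [with Latency=1, Traffic=4]  = 3; Drops = min(Queue, Latency) - 2  [with Queue=3, Latency=1]  = -1; Retries = -3·Latency + 2·Drops + 6  [with Latency=1, Drops=-1]  = 1.
Change = -1 − 1 = -2.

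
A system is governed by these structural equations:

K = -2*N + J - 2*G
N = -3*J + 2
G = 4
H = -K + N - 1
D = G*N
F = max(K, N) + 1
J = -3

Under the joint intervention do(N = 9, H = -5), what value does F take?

Under do(N = 9, H = -5), each intervened variable's structural equation is replaced by its fixed value.
K = -2*N + J - 2*G  [with N=9, J=-3, G=4]  = -29
F = max(K, N) + 1  [with K=-29, N=9]  = 10

10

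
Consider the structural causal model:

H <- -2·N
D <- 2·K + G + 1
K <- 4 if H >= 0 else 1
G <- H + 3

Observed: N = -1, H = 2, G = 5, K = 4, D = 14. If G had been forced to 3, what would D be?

do(G=3) replaces the equation G <- H + 3 with the constant G = 3.
H = -2·N  [with N=-1]  = 2
K = 4 if H >= 0 else 1  [with H=2]  = 4
D = 2·K + G + 1  [with K=4, G=3]  = 12

12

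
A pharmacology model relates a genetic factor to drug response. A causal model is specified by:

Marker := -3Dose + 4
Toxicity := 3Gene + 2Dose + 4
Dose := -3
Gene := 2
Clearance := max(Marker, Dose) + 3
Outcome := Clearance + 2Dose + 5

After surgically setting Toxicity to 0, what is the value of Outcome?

Under do(Toxicity=0), the mechanism Toxicity := 3Gene + 2Dose + 4 is discarded; Toxicity is fixed at 0.
Since Outcome is not a descendant of the intervened variable, it is unaffected.
Marker = -3Dose + 4  [with Dose=-3]  = 13
Clearance = max(Marker, Dose) + 3  [with Marker=13, Dose=-3]  = 16
Outcome = Clearance + 2Dose + 5  [with Clearance=16, Dose=-3]  = 15

15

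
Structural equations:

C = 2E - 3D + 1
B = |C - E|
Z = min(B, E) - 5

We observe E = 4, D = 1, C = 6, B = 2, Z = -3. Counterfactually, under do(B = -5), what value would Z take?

-10

Intervening sets B = -5 and removes its equation (B = |C - E|).
Z = min(B, E) - 5  [with B=-5, E=4]  = -10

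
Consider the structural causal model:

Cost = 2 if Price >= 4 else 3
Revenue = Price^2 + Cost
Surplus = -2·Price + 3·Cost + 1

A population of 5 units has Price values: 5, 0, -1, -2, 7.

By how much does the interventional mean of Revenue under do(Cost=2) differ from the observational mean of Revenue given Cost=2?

-21.2

Every unit gets Cost=2 under the intervention. Revenue values become 27, 2, 3, 6, 51; E[Revenue|do(Cost=2)] = 17.8.
E[Revenue|Cost=2] averages over only the 2 units with Cost=2 (Price = 5, 7): Revenue = 27, 51, mean 39.
Difference = 17.8 − 39 = -21.2.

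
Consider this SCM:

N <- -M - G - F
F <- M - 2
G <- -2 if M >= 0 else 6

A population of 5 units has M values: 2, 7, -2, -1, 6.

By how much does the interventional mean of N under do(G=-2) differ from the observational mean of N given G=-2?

5.2

The intervention sets G=-2 in all 5 units regardless of M. Recomputing N per unit gives 0, -10, 8, 6, -8; average -0.8.
Conditioning on G=-2 selects the 3 unit(s) with M ∈ {2, 7, 6}. Their N values: 0, -10, -8. Mean = -6.
Difference = -0.8 − (-6) = 5.2.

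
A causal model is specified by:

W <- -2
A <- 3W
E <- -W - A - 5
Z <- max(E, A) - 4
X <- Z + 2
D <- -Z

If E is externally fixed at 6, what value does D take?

-2

The intervention breaks the incoming arrows to E: E <- -W - A - 5 no longer applies, and E = 6.
A = 3W  [with W=-2]  = -6
Z = max(E, A) - 4  [with E=6, A=-6]  = 2
D = -Z  [with Z=2]  = -2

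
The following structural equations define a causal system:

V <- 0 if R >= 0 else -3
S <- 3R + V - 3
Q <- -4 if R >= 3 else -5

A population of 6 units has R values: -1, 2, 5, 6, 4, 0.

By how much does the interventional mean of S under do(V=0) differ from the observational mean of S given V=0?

Every unit gets V=0 under the intervention. S values become -6, 3, 12, 15, 9, -3; E[S|do(V=0)] = 5.
Conditioning on V=0 selects the 5 unit(s) with R ∈ {2, 5, 6, 4, 0}. Their S values: 3, 12, 15, 9, -3. Mean = 7.2.
Difference = 5 − 7.2 = -2.2.

-2.2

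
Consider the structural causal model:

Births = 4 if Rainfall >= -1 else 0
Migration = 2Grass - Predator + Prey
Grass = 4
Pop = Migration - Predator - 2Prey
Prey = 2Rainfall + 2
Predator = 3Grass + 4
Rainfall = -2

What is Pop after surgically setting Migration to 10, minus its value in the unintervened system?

20

Intervening sets Migration = 10 and removes its equation (Migration = 2Grass - Predator + Prey).
Prey = 2Rainfall + 2  [with Rainfall=-2]  = -2
Predator = 3Grass + 4  [with Grass=4]  = 16
Pop = Migration - Predator - 2Prey  [with Migration=10, Predator=16, Prey=-2]  = -2
Without intervention: Prey = 2Rainfall + 2  [with Rainfall=-2]  = -2; Predator = 3Grass + 4  [with Grass=4]  = 16; Migration = 2Grass - Predator + Prey  [with Grass=4, Predator=16, Prey=-2]  = -10; Pop = Migration - Predator - 2Prey  [with Migration=-10, Predator=16, Prey=-2]  = -22.
Change = -2 − (-22) = 20.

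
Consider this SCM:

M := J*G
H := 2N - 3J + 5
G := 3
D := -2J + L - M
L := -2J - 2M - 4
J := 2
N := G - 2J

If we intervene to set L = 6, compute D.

Intervening sets L = 6 and removes its equation (L := -2J - 2M - 4).
M = J*G  [with J=2, G=3]  = 6
D = -2J + L - M  [with J=2, L=6, M=6]  = -4

-4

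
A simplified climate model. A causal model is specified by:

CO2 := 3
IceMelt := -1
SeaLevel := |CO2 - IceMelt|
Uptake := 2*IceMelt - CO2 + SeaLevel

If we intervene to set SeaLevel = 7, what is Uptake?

The intervention breaks the incoming arrows to SeaLevel: SeaLevel := |CO2 - IceMelt| no longer applies, and SeaLevel = 7.
Uptake = 2*IceMelt - CO2 + SeaLevel  [with IceMelt=-1, CO2=3, SeaLevel=7]  = 2

2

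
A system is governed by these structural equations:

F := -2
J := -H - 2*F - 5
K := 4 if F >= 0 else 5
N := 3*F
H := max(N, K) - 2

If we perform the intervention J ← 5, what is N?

-6

do(J=5) replaces the equation J := -H - 2*F - 5 with the constant J = 5.
N is not downstream of the intervention, so its value is determined by the original equations.
N = 3*F  [with F=-2]  = -6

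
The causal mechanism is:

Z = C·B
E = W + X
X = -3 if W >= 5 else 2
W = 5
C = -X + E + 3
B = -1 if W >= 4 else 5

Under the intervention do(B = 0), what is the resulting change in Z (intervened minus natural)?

The intervention breaks the incoming arrows to B: B = -1 if W >= 4 else 5 no longer applies, and B = 0.
X = -3 if W >= 5 else 2  [with W=5]  = -3
E = W + X  [with W=5, X=-3]  = 2
C = -X + E + 3  [with X=-3, E=2]  = 8
Z = C·B  [with C=8, B=0]  = 0
Without intervention: X = -3 if W >= 5 else 2  [with W=5]  = -3; B = -1 if W >= 4 else 5  [with W=5]  = -1; E = W + X  [with W=5, X=-3]  = 2; C = -X + E + 3  [with X=-3, E=2]  = 8; Z = C·B  [with C=8, B=-1]  = -8.
Change = 0 − (-8) = 8.

8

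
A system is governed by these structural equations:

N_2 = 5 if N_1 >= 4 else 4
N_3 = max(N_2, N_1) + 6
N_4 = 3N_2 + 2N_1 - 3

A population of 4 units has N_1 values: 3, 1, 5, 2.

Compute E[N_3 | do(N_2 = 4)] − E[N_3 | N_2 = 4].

0.25

Every unit gets N_2=4 under the intervention. N_3 values become 10, 10, 11, 10; E[N_3|do(N_2=4)] = 10.25.
Conditioning on N_2=4 selects the 3 unit(s) with N_1 ∈ {3, 1, 2}. Their N_3 values: 10, 10, 10. Mean = 10.
Difference = 10.25 − 10 = 0.25.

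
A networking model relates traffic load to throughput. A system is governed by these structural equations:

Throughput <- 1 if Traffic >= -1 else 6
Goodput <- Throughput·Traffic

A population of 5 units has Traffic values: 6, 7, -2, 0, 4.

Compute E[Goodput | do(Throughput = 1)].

3

Every unit gets Throughput=1 under the intervention. Goodput values become 6, 7, -2, 0, 4; E[Goodput|do(Throughput=1)] = 3.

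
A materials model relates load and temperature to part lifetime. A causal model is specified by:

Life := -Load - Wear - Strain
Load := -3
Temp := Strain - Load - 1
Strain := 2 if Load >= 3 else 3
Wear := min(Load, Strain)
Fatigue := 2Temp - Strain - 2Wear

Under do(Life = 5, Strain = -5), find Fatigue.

9

The joint intervention fixes Life = 5, Strain = -5, removing each variable's own equation.
Temp = Strain - Load - 1  [with Strain=-5, Load=-3]  = -3
Wear = min(Load, Strain)  [with Load=-3, Strain=-5]  = -5
Fatigue = 2Temp - Strain - 2Wear  [with Temp=-3, Strain=-5, Wear=-5]  = 9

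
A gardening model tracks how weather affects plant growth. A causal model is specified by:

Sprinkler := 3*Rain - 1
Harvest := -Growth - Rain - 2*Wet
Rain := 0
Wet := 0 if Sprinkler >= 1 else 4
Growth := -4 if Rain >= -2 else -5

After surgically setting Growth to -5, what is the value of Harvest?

-3

Intervening sets Growth = -5 and removes its equation (Growth := -4 if Rain >= -2 else -5).
Sprinkler = 3*Rain - 1  [with Rain=0]  = -1
Wet = 0 if Sprinkler >= 1 else 4  [with Sprinkler=-1]  = 4
Harvest = -Growth - Rain - 2*Wet  [with Growth=-5, Rain=0, Wet=4]  = -3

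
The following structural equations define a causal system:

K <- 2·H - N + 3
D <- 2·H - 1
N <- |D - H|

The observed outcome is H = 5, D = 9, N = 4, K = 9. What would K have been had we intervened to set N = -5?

The intervention breaks the incoming arrows to N: N <- |D - H| no longer applies, and N = -5.
K = 2·H - N + 3  [with H=5, N=-5]  = 18

18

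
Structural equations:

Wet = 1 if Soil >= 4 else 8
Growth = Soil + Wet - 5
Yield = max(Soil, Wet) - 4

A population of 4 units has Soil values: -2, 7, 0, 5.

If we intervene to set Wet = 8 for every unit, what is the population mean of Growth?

5.5

The intervention sets Wet=8 in all 4 units regardless of Soil. Recomputing Growth per unit gives 1, 10, 3, 8; average 5.5.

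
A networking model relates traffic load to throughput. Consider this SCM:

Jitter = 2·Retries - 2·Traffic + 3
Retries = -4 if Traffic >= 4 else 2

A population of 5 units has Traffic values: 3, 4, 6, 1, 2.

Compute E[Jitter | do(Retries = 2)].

0.6

do(Retries=2) breaks Retries's dependence on Traffic. With Retries=2 fixed, Jitter across the units is 1, -1, -5, 5, 3, mean 0.6.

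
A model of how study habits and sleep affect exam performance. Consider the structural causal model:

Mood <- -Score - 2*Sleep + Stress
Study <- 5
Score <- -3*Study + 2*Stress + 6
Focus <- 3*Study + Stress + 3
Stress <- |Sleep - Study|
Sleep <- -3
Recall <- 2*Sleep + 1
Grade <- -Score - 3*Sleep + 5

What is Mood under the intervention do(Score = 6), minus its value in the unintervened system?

The intervention breaks the incoming arrows to Score: Score <- -3*Study + 2*Stress + 6 no longer applies, and Score = 6.
Stress = |Sleep - Study|  [with Sleep=-3, Study=5]  = 8
Mood = -Score - 2*Sleep + Stress  [with Score=6, Sleep=-3, Stress=8]  = 8
Without intervention: Stress = |Sleep - Study|  [with Sleep=-3, Study=5]  = 8; Score = -3*Study + 2*Stress + 6  [with Study=5, Stress=8]  = 7; Mood = -Score - 2*Sleep + Stress  [with Score=7, Sleep=-3, Stress=8]  = 7.
Change = 8 − 7 = 1.

1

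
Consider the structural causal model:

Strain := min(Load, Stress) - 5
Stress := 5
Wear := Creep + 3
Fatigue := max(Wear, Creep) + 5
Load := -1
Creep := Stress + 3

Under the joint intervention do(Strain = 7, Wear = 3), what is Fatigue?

Setting Strain = 7, Wear = 3 by intervention discards those variables' equations.
Creep = Stress + 3  [with Stress=5]  = 8
Fatigue = max(Wear, Creep) + 5  [with Wear=3, Creep=8]  = 13

13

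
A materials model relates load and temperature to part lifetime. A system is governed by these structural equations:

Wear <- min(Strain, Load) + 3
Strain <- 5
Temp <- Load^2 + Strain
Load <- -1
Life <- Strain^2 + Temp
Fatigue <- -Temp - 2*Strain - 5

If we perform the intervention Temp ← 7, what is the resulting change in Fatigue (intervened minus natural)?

-1

do(Temp=7) replaces the equation Temp <- Load^2 + Strain with the constant Temp = 7.
Fatigue = -Temp - 2*Strain - 5  [with Temp=7, Strain=5]  = -22
Without intervention: Temp = Load^2 + Strain  [with Load=-1, Strain=5]  = 6; Fatigue = -Temp - 2*Strain - 5  [with Temp=6, Strain=5]  = -21.
Change = -22 − (-21) = -1.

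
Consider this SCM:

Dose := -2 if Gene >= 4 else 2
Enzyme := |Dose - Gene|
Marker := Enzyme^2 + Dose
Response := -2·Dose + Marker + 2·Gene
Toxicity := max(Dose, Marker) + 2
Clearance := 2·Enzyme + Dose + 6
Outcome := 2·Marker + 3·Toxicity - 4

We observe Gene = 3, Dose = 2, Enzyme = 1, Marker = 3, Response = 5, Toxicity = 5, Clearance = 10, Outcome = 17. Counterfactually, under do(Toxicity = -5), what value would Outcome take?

-13

Intervening sets Toxicity = -5 and removes its equation (Toxicity := max(Dose, Marker) + 2).
Dose = -2 if Gene >= 4 else 2  [with Gene=3]  = 2
Enzyme = |Dose - Gene|  [with Dose=2, Gene=3]  = 1
Marker = Enzyme^2 + Dose  [with Enzyme=1, Dose=2]  = 3
Outcome = 2·Marker + 3·Toxicity - 4  [with Marker=3, Toxicity=-5]  = -13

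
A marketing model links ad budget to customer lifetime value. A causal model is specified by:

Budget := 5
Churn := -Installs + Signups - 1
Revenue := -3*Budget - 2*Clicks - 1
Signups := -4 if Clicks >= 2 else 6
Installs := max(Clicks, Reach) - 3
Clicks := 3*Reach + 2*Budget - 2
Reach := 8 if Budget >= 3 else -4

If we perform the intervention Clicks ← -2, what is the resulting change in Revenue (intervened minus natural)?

68

The intervention breaks the incoming arrows to Clicks: Clicks := 3*Reach + 2*Budget - 2 no longer applies, and Clicks = -2.
Revenue = -3*Budget - 2*Clicks - 1  [with Budget=5, Clicks=-2]  = -12
Without intervention: Reach = 8 if Budget >= 3 else -4  [with Budget=5]  = 8; Clicks = 3*Reach + 2*Budget - 2  [with Reach=8, Budget=5]  = 32; Revenue = -3*Budget - 2*Clicks - 1  [with Budget=5, Clicks=32]  = -80.
Change = -12 − (-80) = 68.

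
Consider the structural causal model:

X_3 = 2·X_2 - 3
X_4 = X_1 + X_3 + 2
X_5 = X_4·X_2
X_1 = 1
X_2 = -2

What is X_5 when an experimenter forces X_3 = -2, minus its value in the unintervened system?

do(X_3=-2) replaces the equation X_3 = 2·X_2 - 3 with the constant X_3 = -2.
X_4 = X_1 + X_3 + 2  [with X_1=1, X_3=-2]  = 1
X_5 = X_4·X_2  [with X_4=1, X_2=-2]  = -2
Without intervention: X_3 = 2·X_2 - 3  [with X_2=-2]  = -7; X_4 = X_1 + X_3 + 2  [with X_1=1, X_3=-7]  = -4; X_5 = X_4·X_2  [with X_4=-4, X_2=-2]  = 8.
Change = -2 − 8 = -10.

-10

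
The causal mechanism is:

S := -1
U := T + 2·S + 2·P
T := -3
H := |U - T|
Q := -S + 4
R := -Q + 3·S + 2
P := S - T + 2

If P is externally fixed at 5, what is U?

The intervention breaks the incoming arrows to P: P := S - T + 2 no longer applies, and P = 5.
U = T + 2·S + 2·P  [with T=-3, S=-1, P=5]  = 5

5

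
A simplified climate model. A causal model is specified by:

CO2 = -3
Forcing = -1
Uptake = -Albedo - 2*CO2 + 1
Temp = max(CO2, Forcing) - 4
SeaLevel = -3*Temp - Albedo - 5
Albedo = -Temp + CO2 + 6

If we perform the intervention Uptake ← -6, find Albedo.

do(Uptake=-6) replaces the equation Uptake = -Albedo - 2*CO2 + 1 with the constant Uptake = -6.
No directed path runs from Uptake to Albedo, so Albedo keeps its natural value.
Temp = max(CO2, Forcing) - 4  [with CO2=-3, Forcing=-1]  = -5
Albedo = -Temp + CO2 + 6  [with Temp=-5, CO2=-3]  = 8

8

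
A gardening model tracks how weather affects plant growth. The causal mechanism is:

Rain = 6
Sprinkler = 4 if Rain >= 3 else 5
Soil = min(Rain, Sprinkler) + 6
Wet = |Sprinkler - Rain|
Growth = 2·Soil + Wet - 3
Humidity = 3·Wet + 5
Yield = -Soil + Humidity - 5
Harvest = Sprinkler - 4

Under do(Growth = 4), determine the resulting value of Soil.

10

do(Growth=4) replaces the equation Growth = 2·Soil + Wet - 3 with the constant Growth = 4.
Soil is not downstream of the intervention, so its value is determined by the original equations.
Sprinkler = 4 if Rain >= 3 else 5  [with Rain=6]  = 4
Soil = min(Rain, Sprinkler) + 6  [with Rain=6, Sprinkler=4]  = 10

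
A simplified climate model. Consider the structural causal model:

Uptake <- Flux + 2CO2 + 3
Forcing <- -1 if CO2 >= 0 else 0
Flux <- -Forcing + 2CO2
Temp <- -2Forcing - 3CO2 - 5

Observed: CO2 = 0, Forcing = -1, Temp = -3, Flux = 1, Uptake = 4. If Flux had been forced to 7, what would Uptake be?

Intervening sets Flux = 7 and removes its equation (Flux <- -Forcing + 2CO2).
Uptake = Flux + 2CO2 + 3  [with Flux=7, CO2=0]  = 10

10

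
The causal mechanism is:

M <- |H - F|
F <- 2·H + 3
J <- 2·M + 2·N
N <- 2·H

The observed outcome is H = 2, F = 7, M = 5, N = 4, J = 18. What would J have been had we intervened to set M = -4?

do(M=-4) replaces the equation M <- |H - F| with the constant M = -4.
N = 2·H  [with H=2]  = 4
J = 2·M + 2·N  [with M=-4, N=4]  = 0

0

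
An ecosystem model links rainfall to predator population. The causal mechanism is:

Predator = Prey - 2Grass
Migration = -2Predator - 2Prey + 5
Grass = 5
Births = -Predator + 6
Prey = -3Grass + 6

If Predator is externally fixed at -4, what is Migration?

31

do(Predator=-4) replaces the equation Predator = Prey - 2Grass with the constant Predator = -4.
Prey = -3Grass + 6  [with Grass=5]  = -9
Migration = -2Predator - 2Prey + 5  [with Predator=-4, Prey=-9]  = 31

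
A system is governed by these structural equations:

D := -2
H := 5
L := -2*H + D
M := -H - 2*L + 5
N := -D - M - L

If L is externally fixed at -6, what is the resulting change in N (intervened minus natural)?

6

do(L=-6) replaces the equation L := -2*H + D with the constant L = -6.
M = -H - 2*L + 5  [with H=5, L=-6]  = 12
N = -D - M - L  [with D=-2, M=12, L=-6]  = -4
Without intervention: L = -2*H + D  [with H=5, D=-2]  = -12; M = -H - 2*L + 5  [with H=5, L=-12]  = 24; N = -D - M - L  [with D=-2, M=24, L=-12]  = -10.
Change = -4 − (-10) = 6.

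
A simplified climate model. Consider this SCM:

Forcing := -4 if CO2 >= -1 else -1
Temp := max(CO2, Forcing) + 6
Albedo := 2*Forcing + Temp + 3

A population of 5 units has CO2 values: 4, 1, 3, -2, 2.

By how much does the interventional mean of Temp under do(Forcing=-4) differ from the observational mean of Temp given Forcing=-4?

The intervention sets Forcing=-4 in all 5 units regardless of CO2. Recomputing Temp per unit gives 10, 7, 9, 4, 8; average 7.6.
Conditioning on Forcing=-4 selects the 4 unit(s) with CO2 ∈ {4, 1, 3, 2}. Their Temp values: 10, 7, 9, 8. Mean = 8.5.
Difference = 7.6 − 8.5 = -0.9.

-0.9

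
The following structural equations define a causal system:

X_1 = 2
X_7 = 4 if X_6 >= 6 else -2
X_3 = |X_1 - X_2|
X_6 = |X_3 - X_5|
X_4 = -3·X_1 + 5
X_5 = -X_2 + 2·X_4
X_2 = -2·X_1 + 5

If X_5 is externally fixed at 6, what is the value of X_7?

Under do(X_5=6), the mechanism X_5 = -X_2 + 2·X_4 is discarded; X_5 is fixed at 6.
X_2 = -2·X_1 + 5  [with X_1=2]  = 1
X_3 = |X_1 - X_2|  [with X_1=2, X_2=1]  = 1
X_6 = |X_3 - X_5|  [with X_3=1, X_5=6]  = 5
X_7 = 4 if X_6 >= 6 else -2  [with X_6=5]  = -2

-2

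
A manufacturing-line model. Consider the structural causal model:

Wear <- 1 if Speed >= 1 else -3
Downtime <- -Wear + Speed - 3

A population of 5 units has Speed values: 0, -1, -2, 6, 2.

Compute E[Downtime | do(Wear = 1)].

-3

Every unit gets Wear=1 under the intervention. Downtime values become -4, -5, -6, 2, -2; E[Downtime|do(Wear=1)] = -3.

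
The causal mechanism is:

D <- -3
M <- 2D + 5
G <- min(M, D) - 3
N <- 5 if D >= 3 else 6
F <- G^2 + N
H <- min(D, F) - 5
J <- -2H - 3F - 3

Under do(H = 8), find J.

Intervening sets H = 8 and removes its equation (H <- min(D, F) - 5).
M = 2D + 5  [with D=-3]  = -1
G = min(M, D) - 3  [with M=-1, D=-3]  = -6
N = 5 if D >= 3 else 6  [with D=-3]  = 6
F = G^2 + N  [with G=-6, N=6]  = 42
J = -2H - 3F - 3  [with H=8, F=42]  = -145

-145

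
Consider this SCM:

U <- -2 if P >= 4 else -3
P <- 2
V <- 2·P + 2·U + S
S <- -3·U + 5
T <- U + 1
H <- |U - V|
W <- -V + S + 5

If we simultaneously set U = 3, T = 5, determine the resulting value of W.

Setting U = 3, T = 5 by intervention discards those variables' equations.
S = -3·U + 5  [with U=3]  = -4
V = 2·P + 2·U + S  [with P=2, U=3, S=-4]  = 6
W = -V + S + 5  [with V=6, S=-4]  = -5

-5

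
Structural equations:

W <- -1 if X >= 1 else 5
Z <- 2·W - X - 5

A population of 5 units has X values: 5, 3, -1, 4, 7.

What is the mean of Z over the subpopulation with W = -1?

Observing W=-1 restricts to units where W's equation naturally yields -1: X ∈ {5, 3, 4, 7}. In that subpopulation Z = -12, -10, -11, -14, mean -11.75.

-11.75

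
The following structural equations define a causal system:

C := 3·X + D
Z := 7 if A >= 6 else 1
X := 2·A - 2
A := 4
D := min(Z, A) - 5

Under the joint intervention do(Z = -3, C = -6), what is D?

Under do(Z = -3, C = -6), each intervened variable's structural equation is replaced by its fixed value.
D = min(Z, A) - 5  [with Z=-3, A=4]  = -8

-8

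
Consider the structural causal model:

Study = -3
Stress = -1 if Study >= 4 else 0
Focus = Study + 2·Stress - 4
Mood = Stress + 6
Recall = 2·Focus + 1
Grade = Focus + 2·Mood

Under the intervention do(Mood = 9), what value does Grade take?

Under do(Mood=9), the mechanism Mood = Stress + 6 is discarded; Mood is fixed at 9.
Stress = -1 if Study >= 4 else 0  [with Study=-3]  = 0
Focus = Study + 2·Stress - 4  [with Study=-3, Stress=0]  = -7
Grade = Focus + 2·Mood  [with Focus=-7, Mood=9]  = 11

11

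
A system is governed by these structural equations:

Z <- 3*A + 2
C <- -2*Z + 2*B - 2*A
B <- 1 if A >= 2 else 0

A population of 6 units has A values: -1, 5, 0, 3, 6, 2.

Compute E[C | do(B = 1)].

do(B=1) breaks B's dependence on A. With B=1 fixed, C across the units is 6, -42, -2, -26, -50, -18, mean -22.

-22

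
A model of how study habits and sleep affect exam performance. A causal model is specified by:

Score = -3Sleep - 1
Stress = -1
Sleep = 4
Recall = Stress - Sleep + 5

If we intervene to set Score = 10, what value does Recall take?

The intervention breaks the incoming arrows to Score: Score = -3Sleep - 1 no longer applies, and Score = 10.
Recall is not downstream of the intervention, so its value is determined by the original equations.
Recall = Stress - Sleep + 5  [with Stress=-1, Sleep=4]  = 0

0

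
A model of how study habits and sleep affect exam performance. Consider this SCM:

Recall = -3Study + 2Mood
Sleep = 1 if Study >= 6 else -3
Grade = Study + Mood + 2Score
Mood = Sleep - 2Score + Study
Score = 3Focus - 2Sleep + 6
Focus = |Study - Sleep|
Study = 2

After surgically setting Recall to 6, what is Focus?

5

do(Recall=6) replaces the equation Recall = -3Study + 2Mood with the constant Recall = 6.
Focus is not downstream of the intervention, so its value is determined by the original equations.
Sleep = 1 if Study >= 6 else -3  [with Study=2]  = -3
Focus = |Study - Sleep|  [with Study=2, Sleep=-3]  = 5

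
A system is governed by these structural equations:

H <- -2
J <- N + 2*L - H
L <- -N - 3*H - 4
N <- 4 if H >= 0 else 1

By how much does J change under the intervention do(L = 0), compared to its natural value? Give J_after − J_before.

-2

The intervention breaks the incoming arrows to L: L <- -N - 3*H - 4 no longer applies, and L = 0.
N = 4 if H >= 0 else 1  [with H=-2]  = 1
J = N + 2*L - H  [with N=1, L=0, H=-2]  = 3
Without intervention: N = 4 if H >= 0 else 1  [with H=-2]  = 1; L = -N - 3*H - 4  [with N=1, H=-2]  = 1; J = N + 2*L - H  [with N=1, L=1, H=-2]  = 5.
Change = 3 − 5 = -2.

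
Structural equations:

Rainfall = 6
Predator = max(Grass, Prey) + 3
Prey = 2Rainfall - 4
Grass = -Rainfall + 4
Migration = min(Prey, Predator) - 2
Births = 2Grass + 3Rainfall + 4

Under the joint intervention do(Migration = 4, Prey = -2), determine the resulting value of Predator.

1

Under do(Migration = 4, Prey = -2), each intervened variable's structural equation is replaced by its fixed value.
Grass = -Rainfall + 4  [with Rainfall=6]  = -2
Predator = max(Grass, Prey) + 3  [with Grass=-2, Prey=-2]  = 1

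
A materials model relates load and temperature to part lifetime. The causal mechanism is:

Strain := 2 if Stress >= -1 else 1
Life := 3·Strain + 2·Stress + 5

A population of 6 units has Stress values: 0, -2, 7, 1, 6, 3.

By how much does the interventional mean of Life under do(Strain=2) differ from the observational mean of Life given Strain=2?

-1.8

do(Strain=2) breaks Strain's dependence on Stress. With Strain=2 fixed, Life across the units is 11, 7, 25, 13, 23, 17, mean 16.
Conditioning on Strain=2 selects the 5 unit(s) with Stress ∈ {0, 7, 1, 6, 3}. Their Life values: 11, 25, 13, 23, 17. Mean = 17.8.
Difference = 16 − 17.8 = -1.8.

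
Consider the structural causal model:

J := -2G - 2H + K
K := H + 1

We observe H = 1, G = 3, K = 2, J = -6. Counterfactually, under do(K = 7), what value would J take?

-1

The intervention breaks the incoming arrows to K: K := H + 1 no longer applies, and K = 7.
J = -2G - 2H + K  [with G=3, H=1, K=7]  = -1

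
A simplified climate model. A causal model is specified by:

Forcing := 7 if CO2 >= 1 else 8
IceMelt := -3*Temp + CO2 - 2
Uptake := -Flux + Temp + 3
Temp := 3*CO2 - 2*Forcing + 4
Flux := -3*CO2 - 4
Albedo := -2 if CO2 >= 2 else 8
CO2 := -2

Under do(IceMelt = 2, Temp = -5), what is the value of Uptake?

The joint intervention fixes IceMelt = 2, Temp = -5, removing each variable's own equation.
Flux = -3*CO2 - 4  [with CO2=-2]  = 2
Uptake = -Flux + Temp + 3  [with Flux=2, Temp=-5]  = -4

-4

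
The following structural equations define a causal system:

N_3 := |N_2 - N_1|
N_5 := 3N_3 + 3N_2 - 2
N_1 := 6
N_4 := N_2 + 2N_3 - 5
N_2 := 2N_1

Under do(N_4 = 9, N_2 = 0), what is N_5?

The joint intervention fixes N_4 = 9, N_2 = 0, removing each variable's own equation.
N_3 = |N_2 - N_1|  [with N_2=0, N_1=6]  = 6
N_5 = 3N_3 + 3N_2 - 2  [with N_3=6, N_2=0]  = 16

16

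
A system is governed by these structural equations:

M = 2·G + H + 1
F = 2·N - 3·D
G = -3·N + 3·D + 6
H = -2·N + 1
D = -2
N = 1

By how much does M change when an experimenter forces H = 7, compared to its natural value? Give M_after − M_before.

The intervention breaks the incoming arrows to H: H = -2·N + 1 no longer applies, and H = 7.
G = -3·N + 3·D + 6  [with N=1, D=-2]  = -3
M = 2·G + H + 1  [with G=-3, H=7]  = 2
Without intervention: H = -2·N + 1  [with N=1]  = -1; G = -3·N + 3·D + 6  [with N=1, D=-2]  = -3; M = 2·G + H + 1  [with G=-3, H=-1]  = -6.
Change = 2 − (-6) = 8.

8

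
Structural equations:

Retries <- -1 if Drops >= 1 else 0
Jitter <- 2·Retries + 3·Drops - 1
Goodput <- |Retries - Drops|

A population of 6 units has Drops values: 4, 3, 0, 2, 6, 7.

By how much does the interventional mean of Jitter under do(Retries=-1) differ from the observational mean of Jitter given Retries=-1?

do(Retries=-1) breaks Retries's dependence on Drops. With Retries=-1 fixed, Jitter across the units is 9, 6, -3, 3, 15, 18, mean 8.
E[Jitter|Retries=-1] averages over only the 5 units with Retries=-1 (Drops = 4, 3, 2, 6, 7): Jitter = 9, 6, 3, 15, 18, mean 10.2.
Difference = 8 − 10.2 = -2.2.

-2.2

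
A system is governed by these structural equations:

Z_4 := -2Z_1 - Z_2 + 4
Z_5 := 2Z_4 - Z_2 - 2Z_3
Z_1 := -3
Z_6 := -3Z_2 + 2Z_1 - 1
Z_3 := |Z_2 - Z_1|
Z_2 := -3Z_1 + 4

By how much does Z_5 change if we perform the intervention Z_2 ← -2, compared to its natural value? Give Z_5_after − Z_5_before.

do(Z_2=-2) replaces the equation Z_2 := -3Z_1 + 4 with the constant Z_2 = -2.
Z_3 = |Z_2 - Z_1|  [with Z_2=-2, Z_1=-3]  = 1
Z_4 = -2Z_1 - Z_2 + 4  [with Z_1=-3, Z_2=-2]  = 12
Z_5 = 2Z_4 - Z_2 - 2Z_3  [with Z_4=12, Z_2=-2, Z_3=1]  = 24
Without intervention: Z_2 = -3Z_1 + 4  [with Z_1=-3]  = 13; Z_3 = |Z_2 - Z_1|  [with Z_2=13, Z_1=-3]  = 16; Z_4 = -2Z_1 - Z_2 + 4  [with Z_1=-3, Z_2=13]  = -3; Z_5 = 2Z_4 - Z_2 - 2Z_3  [with Z_4=-3, Z_2=13, Z_3=16]  = -51.
Change = 24 − (-51) = 75.

75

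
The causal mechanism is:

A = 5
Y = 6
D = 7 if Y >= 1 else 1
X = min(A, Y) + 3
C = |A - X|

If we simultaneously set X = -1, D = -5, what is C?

6

The joint intervention fixes X = -1, D = -5, removing each variable's own equation.
C = |A - X|  [with A=5, X=-1]  = 6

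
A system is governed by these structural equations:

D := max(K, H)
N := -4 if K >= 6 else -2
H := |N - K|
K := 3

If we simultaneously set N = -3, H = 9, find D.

9

Setting N = -3, H = 9 by intervention discards those variables' equations.
D = max(K, H)  [with K=3, H=9]  = 9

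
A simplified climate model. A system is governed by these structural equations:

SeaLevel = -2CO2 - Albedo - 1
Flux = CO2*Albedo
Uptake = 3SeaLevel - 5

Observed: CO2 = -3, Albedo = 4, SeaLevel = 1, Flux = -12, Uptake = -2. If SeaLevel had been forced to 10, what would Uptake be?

25

do(SeaLevel=10) replaces the equation SeaLevel = -2CO2 - Albedo - 1 with the constant SeaLevel = 10.
Uptake = 3SeaLevel - 5  [with SeaLevel=10]  = 25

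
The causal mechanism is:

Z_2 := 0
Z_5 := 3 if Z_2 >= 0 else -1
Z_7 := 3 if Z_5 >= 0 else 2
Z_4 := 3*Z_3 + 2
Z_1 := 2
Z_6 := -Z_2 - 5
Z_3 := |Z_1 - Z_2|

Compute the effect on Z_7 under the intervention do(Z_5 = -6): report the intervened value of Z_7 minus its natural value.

-1

Under do(Z_5=-6), the mechanism Z_5 := 3 if Z_2 >= 0 else -1 is discarded; Z_5 is fixed at -6.
Z_7 = 3 if Z_5 >= 0 else 2  [with Z_5=-6]  = 2
Without intervention: Z_5 = 3 if Z_2 >= 0 else -1  [with Z_2=0]  = 3; Z_7 = 3 if Z_5 >= 0 else 2  [with Z_5=3]  = 3.
Change = 2 − 3 = -1.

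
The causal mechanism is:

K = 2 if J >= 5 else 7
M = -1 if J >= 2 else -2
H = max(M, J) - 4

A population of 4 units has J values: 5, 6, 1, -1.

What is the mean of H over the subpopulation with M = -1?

1.5

E[H|M=-1] averages over only the 2 units with M=-1 (J = 5, 6): H = 1, 2, mean 1.5.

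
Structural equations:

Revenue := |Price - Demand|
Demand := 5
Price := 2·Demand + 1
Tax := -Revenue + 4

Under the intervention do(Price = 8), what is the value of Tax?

Under do(Price=8), the mechanism Price := 2·Demand + 1 is discarded; Price is fixed at 8.
Revenue = |Price - Demand|  [with Price=8, Demand=5]  = 3
Tax = -Revenue + 4  [with Revenue=3]  = 1

1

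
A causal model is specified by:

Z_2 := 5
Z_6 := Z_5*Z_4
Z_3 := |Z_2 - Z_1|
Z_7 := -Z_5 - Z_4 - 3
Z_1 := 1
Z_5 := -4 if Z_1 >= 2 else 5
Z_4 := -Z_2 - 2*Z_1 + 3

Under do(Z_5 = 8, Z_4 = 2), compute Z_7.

Setting Z_5 = 8, Z_4 = 2 by intervention discards those variables' equations.
Z_7 = -Z_5 - Z_4 - 3  [with Z_5=8, Z_4=2]  = -13

-13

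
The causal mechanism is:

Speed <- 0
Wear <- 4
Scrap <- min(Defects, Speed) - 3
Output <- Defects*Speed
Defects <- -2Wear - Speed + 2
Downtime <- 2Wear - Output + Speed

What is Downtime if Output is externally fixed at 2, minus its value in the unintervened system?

-2

The intervention breaks the incoming arrows to Output: Output <- Defects*Speed no longer applies, and Output = 2.
Downtime = 2Wear - Output + Speed  [with Wear=4, Output=2, Speed=0]  = 6
Without intervention: Defects = -2Wear - Speed + 2  [with Wear=4, Speed=0]  = -6; Output = Defects*Speed  [with Defects=-6, Speed=0]  = 0; Downtime = 2Wear - Output + Speed  [with Wear=4, Output=0, Speed=0]  = 8.
Change = 6 − 8 = -2.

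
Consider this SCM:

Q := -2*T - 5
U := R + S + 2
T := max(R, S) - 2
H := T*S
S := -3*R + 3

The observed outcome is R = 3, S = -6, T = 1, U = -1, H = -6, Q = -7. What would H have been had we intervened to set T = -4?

do(T=-4) replaces the equation T := max(R, S) - 2 with the constant T = -4.
S = -3*R + 3  [with R=3]  = -6
H = T*S  [with T=-4, S=-6]  = 24

24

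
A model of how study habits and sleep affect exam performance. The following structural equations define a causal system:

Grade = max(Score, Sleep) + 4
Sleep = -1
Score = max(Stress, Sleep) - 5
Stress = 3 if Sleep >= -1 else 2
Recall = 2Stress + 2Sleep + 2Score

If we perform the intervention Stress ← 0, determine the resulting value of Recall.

Under do(Stress=0), the mechanism Stress = 3 if Sleep >= -1 else 2 is discarded; Stress is fixed at 0.
Score = max(Stress, Sleep) - 5  [with Stress=0, Sleep=-1]  = -5
Recall = 2Stress + 2Sleep + 2Score  [with Stress=0, Sleep=-1, Score=-5]  = -12

-12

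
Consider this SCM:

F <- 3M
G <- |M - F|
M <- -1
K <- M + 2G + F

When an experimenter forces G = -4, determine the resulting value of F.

Under do(G=-4), the mechanism G <- |M - F| is discarded; G is fixed at -4.
Since F is not a descendant of the intervened variable, it is unaffected.
F = 3M  [with M=-1]  = -3

-3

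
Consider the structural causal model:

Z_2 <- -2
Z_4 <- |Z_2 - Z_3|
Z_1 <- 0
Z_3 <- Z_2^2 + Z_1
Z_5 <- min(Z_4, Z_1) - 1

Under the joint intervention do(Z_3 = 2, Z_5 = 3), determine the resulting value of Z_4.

4

The joint intervention fixes Z_3 = 2, Z_5 = 3, removing each variable's own equation.
Z_4 = |Z_2 - Z_3|  [with Z_2=-2, Z_3=2]  = 4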